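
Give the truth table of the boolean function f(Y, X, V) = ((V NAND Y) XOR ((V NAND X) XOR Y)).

Y | X | V | Output
------------------
0 | 0 | 0 | 0
0 | 0 | 1 | 0
0 | 1 | 0 | 0
0 | 1 | 1 | 1
1 | 0 | 0 | 1
1 | 0 | 1 | 0
1 | 1 | 0 | 1
1 | 1 | 1 | 1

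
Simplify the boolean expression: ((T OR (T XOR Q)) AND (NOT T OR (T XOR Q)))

By distribution ((E OR v) AND (E OR NOT v) = E):
= (T XOR Q)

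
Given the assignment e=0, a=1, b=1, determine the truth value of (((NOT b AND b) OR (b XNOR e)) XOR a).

Substituting: (((NOT 1 AND 1) OR (1 XNOR 0)) XOR 1)
= 1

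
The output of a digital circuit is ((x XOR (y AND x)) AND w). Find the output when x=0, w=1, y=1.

Substituting: ((0 XOR (1 AND 0)) AND 1)
= 0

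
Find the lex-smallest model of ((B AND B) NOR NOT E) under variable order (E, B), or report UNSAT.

E=1, B=0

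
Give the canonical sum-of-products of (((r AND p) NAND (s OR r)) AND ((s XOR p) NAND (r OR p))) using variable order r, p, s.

Σm(0, 1, 3, 4) = (NOT r AND NOT p AND NOT s) OR (NOT r AND NOT p AND s) OR (NOT r AND p AND s) OR (r AND NOT p AND NOT s)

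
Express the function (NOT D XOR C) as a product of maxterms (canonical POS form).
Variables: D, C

ΠM(1, 2) = (D OR NOT C) AND (NOT D OR C)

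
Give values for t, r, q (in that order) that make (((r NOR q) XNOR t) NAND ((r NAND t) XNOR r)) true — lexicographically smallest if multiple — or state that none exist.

t=0, r=0, q=0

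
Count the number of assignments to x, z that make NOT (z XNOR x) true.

Satisfying assignments: (0,1), (1,0)
Count: 2 out of 4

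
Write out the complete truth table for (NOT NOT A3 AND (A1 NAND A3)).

A3 | A1 | Output
----------------
0 | 0 | 0
0 | 1 | 0
1 | 0 | 1
1 | 1 | 0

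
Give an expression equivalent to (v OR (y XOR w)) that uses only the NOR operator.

((v NOR ((((y NOR w) NOR (y NOR w)) NOR ((y NOR w) NOR (y NOR w))) NOR ((((y NOR y) NOR (w NOR w)) NOR ((y NOR y) NOR (w NOR w))) NOR (((y NOR y) NOR (w NOR w)) NOR ((y NOR y) NOR (w NOR w)))))) NOR (v NOR ((((y NOR w) NOR (y NOR w)) NOR ((y NOR w) NOR (y NOR w))) NOR ((((y NOR y) NOR (w NOR w)) NOR ((y NOR y) NOR (w NOR w))) NOR (((y NOR y) NOR (w NOR w)) NOR ((y NOR y) NOR (w NOR w)))))))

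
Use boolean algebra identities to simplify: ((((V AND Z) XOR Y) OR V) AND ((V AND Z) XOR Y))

By absorption (E AND (E OR v) = E):
= ((V AND Z) XOR Y)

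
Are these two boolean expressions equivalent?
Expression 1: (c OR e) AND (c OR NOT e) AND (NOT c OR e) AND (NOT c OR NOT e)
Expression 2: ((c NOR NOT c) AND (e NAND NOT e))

Yes, they are equivalent — the two output columns agree on all 4 assignments:
c | e | Expression 1 | Expression 2
-----------------------------------
0 | 0 | 0 | 0
0 | 1 | 0 | 0
1 | 0 | 0 | 0
1 | 1 | 0 | 0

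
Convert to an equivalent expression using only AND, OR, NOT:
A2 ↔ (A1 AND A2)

(A2 AND (A1 AND A2)) OR (NOT A2 AND NOT (A1 AND A2))
(Biconditional = both true or both false)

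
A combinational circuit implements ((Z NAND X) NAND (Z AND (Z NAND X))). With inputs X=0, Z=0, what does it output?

Substituting: ((0 NAND 0) NAND (0 AND (0 NAND 0)))
= 1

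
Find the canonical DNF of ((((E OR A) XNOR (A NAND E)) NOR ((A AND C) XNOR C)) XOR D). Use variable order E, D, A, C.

(NOT E AND NOT D AND NOT A AND C) OR (NOT E AND D AND NOT A AND NOT C) OR (NOT E AND D AND A AND NOT C) OR (NOT E AND D AND A AND C) OR (E AND D AND NOT A AND NOT C) OR (E AND D AND NOT A AND C) OR (E AND D AND A AND NOT C) OR (E AND D AND A AND C)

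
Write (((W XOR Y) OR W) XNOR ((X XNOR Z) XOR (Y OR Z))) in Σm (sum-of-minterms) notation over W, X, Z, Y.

Σm(3, 4, 5, 6, 8, 10, 11, 13) = (NOT W AND NOT X AND Z AND Y) OR (NOT W AND X AND NOT Z AND NOT Y) OR (NOT W AND X AND NOT Z AND Y) OR (NOT W AND X AND Z AND NOT Y) OR (W AND NOT X AND NOT Z AND NOT Y) OR (W AND NOT X AND Z AND NOT Y) OR (W AND NOT X AND Z AND Y) OR (W AND X AND NOT Z AND Y)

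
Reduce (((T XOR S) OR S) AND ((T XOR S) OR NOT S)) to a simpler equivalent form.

By distribution ((E OR v) AND (E OR NOT v) = E):
= (T XOR S)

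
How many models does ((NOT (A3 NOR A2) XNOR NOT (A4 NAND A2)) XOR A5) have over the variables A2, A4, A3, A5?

Satisfying assignments: (0,0,0,0), (0,0,1,1), (0,1,0,0), (0,1,1,1), (1,0,0,1), (1,0,1,1), (1,1,0,0), (1,1,1,0)
Count: 8 out of 16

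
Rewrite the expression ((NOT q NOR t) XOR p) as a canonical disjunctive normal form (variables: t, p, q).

(NOT t AND NOT p AND q) OR (NOT t AND p AND NOT q) OR (t AND p AND NOT q) OR (t AND p AND q)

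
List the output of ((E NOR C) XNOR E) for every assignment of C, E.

C | E | Output
--------------
0 | 0 | 0
0 | 1 | 0
1 | 0 | 1
1 | 1 | 0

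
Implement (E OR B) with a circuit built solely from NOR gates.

((E NOR B) NOR (E NOR B))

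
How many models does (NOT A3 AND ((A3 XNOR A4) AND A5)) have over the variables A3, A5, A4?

Satisfying assignments: (0,1,0)
Count: 1 out of 8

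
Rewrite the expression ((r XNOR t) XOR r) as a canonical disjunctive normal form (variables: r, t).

(NOT r AND NOT t) OR (r AND NOT t)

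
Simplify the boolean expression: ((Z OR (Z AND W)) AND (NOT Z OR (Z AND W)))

By distribution ((E OR v) AND (E OR NOT v) = E):
= (Z AND W)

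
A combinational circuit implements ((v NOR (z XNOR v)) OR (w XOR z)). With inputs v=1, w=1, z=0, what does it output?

Substituting: ((1 NOR (0 XNOR 1)) OR (1 XOR 0))
= 1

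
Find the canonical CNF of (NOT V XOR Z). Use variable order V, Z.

(V OR NOT Z) AND (NOT V OR Z)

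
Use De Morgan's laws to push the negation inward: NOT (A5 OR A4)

NOT A5 AND NOT A4
De Morgan's: NOT(OR of terms) = AND of negations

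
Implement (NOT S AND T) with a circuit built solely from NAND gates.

(((S NAND S) NAND T) NAND ((S NAND S) NAND T))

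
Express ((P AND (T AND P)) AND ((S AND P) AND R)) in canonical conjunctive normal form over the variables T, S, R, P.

(T OR S OR R OR P) AND (T OR S OR R OR NOT P) AND (T OR S OR NOT R OR P) AND (T OR S OR NOT R OR NOT P) AND (T OR NOT S OR R OR P) AND (T OR NOT S OR R OR NOT P) AND (T OR NOT S OR NOT R OR P) AND (T OR NOT S OR NOT R OR NOT P) AND (NOT T OR S OR R OR P) AND (NOT T OR S OR R OR NOT P) AND (NOT T OR S OR NOT R OR P) AND (NOT T OR S OR NOT R OR NOT P) AND (NOT T OR NOT S OR R OR P) AND (NOT T OR NOT S OR R OR NOT P) AND (NOT T OR NOT S OR NOT R OR P)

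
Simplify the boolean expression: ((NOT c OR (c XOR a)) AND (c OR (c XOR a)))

By distribution ((E OR v) AND (E OR NOT v) = E):
= (c XOR a)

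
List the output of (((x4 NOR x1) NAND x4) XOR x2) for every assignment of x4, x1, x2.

x4 | x1 | x2 | Output
---------------------
0 | 0 | 0 | 1
0 | 0 | 1 | 0
0 | 1 | 0 | 1
0 | 1 | 1 | 0
1 | 0 | 0 | 1
1 | 0 | 1 | 0
1 | 1 | 0 | 1
1 | 1 | 1 | 0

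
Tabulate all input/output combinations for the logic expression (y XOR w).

w | y | Output
--------------
0 | 0 | 0
0 | 1 | 1
1 | 0 | 1
1 | 1 | 0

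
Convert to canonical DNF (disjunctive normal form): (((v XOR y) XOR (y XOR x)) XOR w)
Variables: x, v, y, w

(NOT x AND NOT v AND NOT y AND w) OR (NOT x AND NOT v AND y AND w) OR (NOT x AND v AND NOT y AND NOT w) OR (NOT x AND v AND y AND NOT w) OR (x AND NOT v AND NOT y AND NOT w) OR (x AND NOT v AND y AND NOT w) OR (x AND v AND NOT y AND w) OR (x AND v AND y AND w)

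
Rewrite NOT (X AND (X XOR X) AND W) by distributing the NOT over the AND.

NOT X OR NOT (X XOR X) OR NOT W
De Morgan's: NOT(AND of terms) = OR of negations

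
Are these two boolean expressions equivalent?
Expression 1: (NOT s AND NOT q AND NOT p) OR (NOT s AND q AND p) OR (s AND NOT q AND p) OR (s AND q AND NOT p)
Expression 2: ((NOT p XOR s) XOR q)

Yes, they are equivalent — the two output columns agree on all 8 assignments:
s | q | p | Expression 1 | Expression 2
---------------------------------------
0 | 0 | 0 | 1 | 1
0 | 0 | 1 | 0 | 0
0 | 1 | 0 | 0 | 0
0 | 1 | 1 | 1 | 1
1 | 0 | 0 | 0 | 0
1 | 0 | 1 | 1 | 1
1 | 1 | 0 | 1 | 1
1 | 1 | 1 | 0 | 0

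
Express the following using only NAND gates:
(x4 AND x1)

((x4 NAND x1) NAND (x4 NAND x1))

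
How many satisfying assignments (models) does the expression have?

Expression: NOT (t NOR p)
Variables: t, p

Satisfying assignments: (0,1), (1,0), (1,1)
Count: 3 out of 4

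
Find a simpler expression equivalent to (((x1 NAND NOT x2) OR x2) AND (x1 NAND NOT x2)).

By absorption (E AND (E OR v) = E):
= (x1 NAND NOT x2)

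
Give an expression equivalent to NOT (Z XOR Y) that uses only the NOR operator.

(((((Z NOR Y) NOR (Z NOR Y)) NOR ((Z NOR Y) NOR (Z NOR Y))) NOR ((((Z NOR Z) NOR (Y NOR Y)) NOR ((Z NOR Z) NOR (Y NOR Y))) NOR (((Z NOR Z) NOR (Y NOR Y)) NOR ((Z NOR Z) NOR (Y NOR Y))))) NOR ((((Z NOR Y) NOR (Z NOR Y)) NOR ((Z NOR Y) NOR (Z NOR Y))) NOR ((((Z NOR Z) NOR (Y NOR Y)) NOR ((Z NOR Z) NOR (Y NOR Y))) NOR (((Z NOR Z) NOR (Y NOR Y)) NOR ((Z NOR Z) NOR (Y NOR Y))))))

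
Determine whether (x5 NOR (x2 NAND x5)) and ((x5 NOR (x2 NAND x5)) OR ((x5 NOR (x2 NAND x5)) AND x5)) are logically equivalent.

Yes, they are equivalent — the two output columns agree on all 4 assignments:
x5 | x2 | Expression 1 | Expression 2
-------------------------------------
0 | 0 | 0 | 0
0 | 1 | 0 | 0
1 | 0 | 0 | 0
1 | 1 | 0 | 0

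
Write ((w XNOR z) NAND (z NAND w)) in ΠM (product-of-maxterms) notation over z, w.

ΠM(0) = (z OR w)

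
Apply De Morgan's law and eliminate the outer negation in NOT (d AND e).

NOT d OR NOT e
De Morgan's: NOT(AND of terms) = OR of negations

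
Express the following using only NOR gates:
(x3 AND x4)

((x3 NOR x3) NOR (x4 NOR x4))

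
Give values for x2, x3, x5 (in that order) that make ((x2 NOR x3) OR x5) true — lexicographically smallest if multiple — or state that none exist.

x2=0, x3=0, x5=0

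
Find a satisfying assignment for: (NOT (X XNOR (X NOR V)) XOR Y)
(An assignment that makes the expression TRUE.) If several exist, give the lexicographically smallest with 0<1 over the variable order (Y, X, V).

Y=0, X=0, V=0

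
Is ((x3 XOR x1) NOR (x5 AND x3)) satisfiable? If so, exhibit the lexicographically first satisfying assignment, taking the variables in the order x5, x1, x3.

x5=0, x1=0, x3=0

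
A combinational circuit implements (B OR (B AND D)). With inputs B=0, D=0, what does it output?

Substituting: (0 OR (0 AND 0))
= 0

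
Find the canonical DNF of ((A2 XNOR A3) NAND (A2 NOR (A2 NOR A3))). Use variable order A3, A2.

(NOT A3 AND NOT A2) OR (NOT A3 AND A2) OR (A3 AND NOT A2) OR (A3 AND A2)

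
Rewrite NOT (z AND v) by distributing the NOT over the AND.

NOT z OR NOT v
De Morgan's: NOT(AND of terms) = OR of negations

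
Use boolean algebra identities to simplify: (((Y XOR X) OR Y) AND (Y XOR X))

By absorption (E AND (E OR v) = E):
= (Y XOR X)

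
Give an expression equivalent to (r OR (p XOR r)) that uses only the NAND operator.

((r NAND r) NAND (((p NAND (p NAND r)) NAND (r NAND (p NAND r))) NAND ((p NAND (p NAND r)) NAND (r NAND (p NAND r)))))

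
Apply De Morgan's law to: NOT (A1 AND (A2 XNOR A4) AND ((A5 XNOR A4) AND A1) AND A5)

NOT A1 OR NOT (A2 XNOR A4) OR NOT ((A5 XNOR A4) AND A1) OR NOT A5
De Morgan's: NOT(AND of terms) = OR of negations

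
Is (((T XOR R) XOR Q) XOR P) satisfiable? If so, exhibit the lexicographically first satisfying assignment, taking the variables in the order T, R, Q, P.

T=0, R=0, Q=0, P=1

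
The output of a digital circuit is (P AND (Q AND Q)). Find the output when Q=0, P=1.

Substituting: (1 AND (0 AND 0))
= 0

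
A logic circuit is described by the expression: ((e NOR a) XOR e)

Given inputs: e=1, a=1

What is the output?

Substituting: ((1 NOR 1) XOR 1)
= 1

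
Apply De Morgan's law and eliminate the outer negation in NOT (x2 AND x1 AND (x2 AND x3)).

NOT x2 OR NOT x1 OR NOT (x2 AND x3)
De Morgan's: NOT(AND of terms) = OR of negations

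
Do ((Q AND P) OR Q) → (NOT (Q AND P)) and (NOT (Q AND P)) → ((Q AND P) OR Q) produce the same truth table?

No, Converse is not equivalent to original (counterexample: Q=0, P=0)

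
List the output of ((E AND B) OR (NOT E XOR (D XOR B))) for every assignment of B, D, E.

B | D | E | Output
------------------
0 | 0 | 0 | 1
0 | 0 | 1 | 0
0 | 1 | 0 | 0
0 | 1 | 1 | 1
1 | 0 | 0 | 0
1 | 0 | 1 | 1
1 | 1 | 0 | 1
1 | 1 | 1 | 1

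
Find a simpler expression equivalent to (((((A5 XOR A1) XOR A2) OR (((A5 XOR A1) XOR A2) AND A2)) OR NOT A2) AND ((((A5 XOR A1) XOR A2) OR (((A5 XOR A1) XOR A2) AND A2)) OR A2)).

By distribution ((E OR v) AND (E OR NOT v) = E) then absorption (E OR (E AND v) = E):
= ((A5 XOR A1) XOR A2)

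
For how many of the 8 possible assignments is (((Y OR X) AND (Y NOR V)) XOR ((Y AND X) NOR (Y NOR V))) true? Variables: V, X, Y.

Satisfying assignments: (0,0,1), (0,1,0), (1,0,0), (1,0,1), (1,1,0)
Count: 5 out of 8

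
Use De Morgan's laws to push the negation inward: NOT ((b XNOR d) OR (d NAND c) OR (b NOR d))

NOT (b XNOR d) AND NOT (d NAND c) AND NOT (b NOR d)
De Morgan's: NOT(OR of terms) = AND of negations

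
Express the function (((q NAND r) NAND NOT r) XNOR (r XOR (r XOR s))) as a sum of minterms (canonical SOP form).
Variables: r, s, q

Σm(0, 1, 6, 7) = (NOT r AND NOT s AND NOT q) OR (NOT r AND NOT s AND q) OR (r AND s AND NOT q) OR (r AND s AND q)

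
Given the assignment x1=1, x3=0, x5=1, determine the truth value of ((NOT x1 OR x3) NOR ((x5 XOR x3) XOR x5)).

Substituting: ((NOT 1 OR 0) NOR ((1 XOR 0) XOR 1))
= 1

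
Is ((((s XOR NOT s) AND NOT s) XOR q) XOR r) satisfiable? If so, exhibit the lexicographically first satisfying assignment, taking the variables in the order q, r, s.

q=0, r=0, s=0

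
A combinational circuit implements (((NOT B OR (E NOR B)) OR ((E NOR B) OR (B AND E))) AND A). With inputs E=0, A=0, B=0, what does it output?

Substituting: (((NOT 0 OR (0 NOR 0)) OR ((0 NOR 0) OR (0 AND 0))) AND 0)
= 0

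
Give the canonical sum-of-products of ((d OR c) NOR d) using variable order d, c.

Σm(0) = (NOT d AND NOT c)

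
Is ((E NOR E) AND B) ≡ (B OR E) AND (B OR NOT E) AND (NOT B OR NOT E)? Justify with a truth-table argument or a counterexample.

Yes, they are equivalent — the two output columns agree on all 4 assignments:
B | E | Expression 1 | Expression 2
-----------------------------------
0 | 0 | 0 | 0
0 | 1 | 0 | 0
1 | 0 | 1 | 1
1 | 1 | 0 | 0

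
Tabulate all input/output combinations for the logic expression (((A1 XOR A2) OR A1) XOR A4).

A4 | A1 | A2 | Output
---------------------
0 | 0 | 0 | 0
0 | 0 | 1 | 1
0 | 1 | 0 | 1
0 | 1 | 1 | 1
1 | 0 | 0 | 1
1 | 0 | 1 | 0
1 | 1 | 0 | 0
1 | 1 | 1 | 0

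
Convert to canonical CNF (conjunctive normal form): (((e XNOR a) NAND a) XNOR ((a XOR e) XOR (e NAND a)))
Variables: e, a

(e OR NOT a) AND (NOT e OR a)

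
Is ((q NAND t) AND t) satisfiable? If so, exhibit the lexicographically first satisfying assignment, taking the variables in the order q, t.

q=0, t=1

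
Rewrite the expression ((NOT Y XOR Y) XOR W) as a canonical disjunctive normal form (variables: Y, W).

(NOT Y AND NOT W) OR (Y AND NOT W)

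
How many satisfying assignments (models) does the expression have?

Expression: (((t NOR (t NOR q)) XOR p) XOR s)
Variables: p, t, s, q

Satisfying assignments: (0,0,0,1), (0,0,1,0), (0,1,1,0), (0,1,1,1), (1,0,0,0), (1,0,1,1), (1,1,0,0), (1,1,0,1)
Count: 8 out of 16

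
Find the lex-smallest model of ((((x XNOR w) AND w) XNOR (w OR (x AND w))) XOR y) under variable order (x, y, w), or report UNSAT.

x=0, y=0, w=0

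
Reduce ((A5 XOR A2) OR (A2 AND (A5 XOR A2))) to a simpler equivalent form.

By absorption (E OR (E AND v) = E):
= (A5 XOR A2)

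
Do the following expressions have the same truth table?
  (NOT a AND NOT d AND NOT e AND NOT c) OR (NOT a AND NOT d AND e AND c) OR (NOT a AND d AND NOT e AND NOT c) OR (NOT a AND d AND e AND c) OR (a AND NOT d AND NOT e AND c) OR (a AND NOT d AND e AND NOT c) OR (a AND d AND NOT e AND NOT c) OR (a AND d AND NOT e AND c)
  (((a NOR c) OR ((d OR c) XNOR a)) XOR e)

Yes, they are equivalent — the two output columns agree on all 16 assignments:
a | d | e | c | Expression 1 | Expression 2
-------------------------------------------
0 | 0 | 0 | 0 | 1 | 1
0 | 0 | 0 | 1 | 0 | 0
0 | 0 | 1 | 0 | 0 | 0
0 | 0 | 1 | 1 | 1 | 1
0 | 1 | 0 | 0 | 1 | 1
0 | 1 | 0 | 1 | 0 | 0
0 | 1 | 1 | 0 | 0 | 0
0 | 1 | 1 | 1 | 1 | 1
1 | 0 | 0 | 0 | 0 | 0
1 | 0 | 0 | 1 | 1 | 1
1 | 0 | 1 | 0 | 1 | 1
1 | 0 | 1 | 1 | 0 | 0
1 | 1 | 0 | 0 | 1 | 1
1 | 1 | 0 | 1 | 1 | 1
1 | 1 | 1 | 0 | 0 | 0
1 | 1 | 1 | 1 | 0 | 0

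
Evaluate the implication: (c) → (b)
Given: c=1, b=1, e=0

Antecedent (c) = 1; consequent (b) = 1.
1 → 1 = 1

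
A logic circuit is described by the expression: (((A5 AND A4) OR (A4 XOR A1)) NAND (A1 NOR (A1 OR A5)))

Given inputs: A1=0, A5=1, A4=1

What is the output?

Substituting: (((1 AND 1) OR (1 XOR 0)) NAND (0 NOR (0 OR 1)))
= 1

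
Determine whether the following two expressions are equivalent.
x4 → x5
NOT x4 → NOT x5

No, Inverse is not equivalent to original (counterexample: x5=0, x4=1)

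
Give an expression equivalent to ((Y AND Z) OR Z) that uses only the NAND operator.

((((Y NAND Z) NAND (Y NAND Z)) NAND ((Y NAND Z) NAND (Y NAND Z))) NAND (Z NAND Z))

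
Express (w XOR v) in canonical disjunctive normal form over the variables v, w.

(NOT v AND w) OR (v AND NOT w)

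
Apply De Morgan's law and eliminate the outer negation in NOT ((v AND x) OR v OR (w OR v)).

NOT (v AND x) AND NOT v AND NOT (w OR v)
De Morgan's: NOT(OR of terms) = AND of negations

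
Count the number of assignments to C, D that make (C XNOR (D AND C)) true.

Satisfying assignments: (0,0), (0,1), (1,1)
Count: 3 out of 4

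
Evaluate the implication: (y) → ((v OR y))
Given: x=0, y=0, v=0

Antecedent (y) = 0; consequent ((v OR y)) = 0.
0 → 0 = 1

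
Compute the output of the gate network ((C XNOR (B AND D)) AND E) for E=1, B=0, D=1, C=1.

Substituting: ((1 XNOR (0 AND 1)) AND 1)
= 0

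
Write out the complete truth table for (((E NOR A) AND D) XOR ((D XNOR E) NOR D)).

A | D | E | Output
------------------
0 | 0 | 0 | 0
0 | 0 | 1 | 1
0 | 1 | 0 | 1
0 | 1 | 1 | 0
1 | 0 | 0 | 0
1 | 0 | 1 | 1
1 | 1 | 0 | 0
1 | 1 | 1 | 0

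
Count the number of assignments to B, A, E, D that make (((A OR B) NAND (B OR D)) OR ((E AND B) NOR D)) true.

Satisfying assignments: (0,0,0,0), (0,0,0,1), (0,0,1,0), (0,0,1,1), (0,1,0,0), (0,1,1,0), (1,0,0,0), (1,1,0,0)
Count: 8 out of 16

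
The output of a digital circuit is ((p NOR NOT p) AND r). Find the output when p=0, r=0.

Substituting: ((0 NOR NOT 0) AND 0)
= 0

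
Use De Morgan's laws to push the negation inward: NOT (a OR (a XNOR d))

NOT a AND NOT (a XNOR d)
De Morgan's: NOT(OR of terms) = AND of negations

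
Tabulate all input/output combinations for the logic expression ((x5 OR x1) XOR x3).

x1 | x5 | x3 | Output
---------------------
0 | 0 | 0 | 0
0 | 0 | 1 | 1
0 | 1 | 0 | 1
0 | 1 | 1 | 0
1 | 0 | 0 | 1
1 | 0 | 1 | 0
1 | 1 | 0 | 1
1 | 1 | 1 | 0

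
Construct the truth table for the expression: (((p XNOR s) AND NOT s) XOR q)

s | p | q | Output
------------------
0 | 0 | 0 | 1
0 | 0 | 1 | 0
0 | 1 | 0 | 0
0 | 1 | 1 | 1
1 | 0 | 0 | 0
1 | 0 | 1 | 1
1 | 1 | 0 | 0
1 | 1 | 1 | 1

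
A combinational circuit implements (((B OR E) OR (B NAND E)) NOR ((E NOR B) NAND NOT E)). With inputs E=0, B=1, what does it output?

Substituting: (((1 OR 0) OR (1 NAND 0)) NOR ((0 NOR 1) NAND NOT 0))
= 0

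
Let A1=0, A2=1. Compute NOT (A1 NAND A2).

Substituting: NOT (0 NAND 1)
= 0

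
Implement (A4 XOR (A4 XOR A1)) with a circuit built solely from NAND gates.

((A4 NAND (A4 NAND ((A4 NAND (A4 NAND A1)) NAND (A1 NAND (A4 NAND A1))))) NAND (((A4 NAND (A4 NAND A1)) NAND (A1 NAND (A4 NAND A1))) NAND (A4 NAND ((A4 NAND (A4 NAND A1)) NAND (A1 NAND (A4 NAND A1))))))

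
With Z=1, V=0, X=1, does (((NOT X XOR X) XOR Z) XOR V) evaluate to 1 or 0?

Substituting: (((NOT 1 XOR 1) XOR 1) XOR 0)
= 0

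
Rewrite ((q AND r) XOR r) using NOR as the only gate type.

((((((q NOR q) NOR (r NOR r)) NOR r) NOR (((q NOR q) NOR (r NOR r)) NOR r)) NOR ((((q NOR q) NOR (r NOR r)) NOR r) NOR (((q NOR q) NOR (r NOR r)) NOR r))) NOR ((((((q NOR q) NOR (r NOR r)) NOR ((q NOR q) NOR (r NOR r))) NOR (r NOR r)) NOR ((((q NOR q) NOR (r NOR r)) NOR ((q NOR q) NOR (r NOR r))) NOR (r NOR r))) NOR (((((q NOR q) NOR (r NOR r)) NOR ((q NOR q) NOR (r NOR r))) NOR (r NOR r)) NOR ((((q NOR q) NOR (r NOR r)) NOR ((q NOR q) NOR (r NOR r))) NOR (r NOR r)))))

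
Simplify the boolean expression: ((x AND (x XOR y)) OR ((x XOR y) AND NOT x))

By distribution ((E AND v) OR (E AND NOT v) = E):
= (x XOR y)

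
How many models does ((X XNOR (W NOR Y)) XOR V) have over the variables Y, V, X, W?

Satisfying assignments: (0,0,0,1), (0,0,1,0), (0,1,0,0), (0,1,1,1), (1,0,0,0), (1,0,0,1), (1,1,1,0), (1,1,1,1)
Count: 8 out of 16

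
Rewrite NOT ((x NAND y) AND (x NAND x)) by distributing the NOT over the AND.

NOT (x NAND y) OR NOT (x NAND x)
De Morgan's: NOT(AND of terms) = OR of negations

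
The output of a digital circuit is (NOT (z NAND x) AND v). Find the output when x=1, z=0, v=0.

Substituting: (NOT (0 NAND 1) AND 0)
= 0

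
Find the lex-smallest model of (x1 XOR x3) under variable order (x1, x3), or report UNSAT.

x1=0, x3=1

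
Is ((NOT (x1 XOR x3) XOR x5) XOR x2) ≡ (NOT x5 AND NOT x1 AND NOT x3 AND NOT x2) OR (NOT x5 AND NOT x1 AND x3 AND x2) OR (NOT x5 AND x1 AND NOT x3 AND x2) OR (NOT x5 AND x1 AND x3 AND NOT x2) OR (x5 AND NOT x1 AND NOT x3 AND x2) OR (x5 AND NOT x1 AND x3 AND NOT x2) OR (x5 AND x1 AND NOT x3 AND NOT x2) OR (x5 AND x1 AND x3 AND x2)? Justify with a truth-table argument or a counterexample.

Yes, they are equivalent — the two output columns agree on all 16 assignments:
x5 | x1 | x3 | x2 | Expression 1 | Expression 2
-----------------------------------------------
0 | 0 | 0 | 0 | 1 | 1
0 | 0 | 0 | 1 | 0 | 0
0 | 0 | 1 | 0 | 0 | 0
0 | 0 | 1 | 1 | 1 | 1
0 | 1 | 0 | 0 | 0 | 0
0 | 1 | 0 | 1 | 1 | 1
0 | 1 | 1 | 0 | 1 | 1
0 | 1 | 1 | 1 | 0 | 0
1 | 0 | 0 | 0 | 0 | 0
1 | 0 | 0 | 1 | 1 | 1
1 | 0 | 1 | 0 | 1 | 1
1 | 0 | 1 | 1 | 0 | 0
1 | 1 | 0 | 0 | 1 | 1
1 | 1 | 0 | 1 | 0 | 0
1 | 1 | 1 | 0 | 0 | 0
1 | 1 | 1 | 1 | 1 | 1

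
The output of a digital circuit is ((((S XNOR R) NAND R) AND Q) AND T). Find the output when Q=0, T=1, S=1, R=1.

Substituting: ((((1 XNOR 1) NAND 1) AND 0) AND 1)
= 0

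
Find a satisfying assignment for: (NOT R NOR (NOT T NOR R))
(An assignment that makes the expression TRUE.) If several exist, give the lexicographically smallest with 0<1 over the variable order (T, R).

T=0, R=1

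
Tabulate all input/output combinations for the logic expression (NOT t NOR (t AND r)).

r | t | Output
--------------
0 | 0 | 0
0 | 1 | 1
1 | 0 | 0
1 | 1 | 0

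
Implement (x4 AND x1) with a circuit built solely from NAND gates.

((x4 NAND x1) NAND (x4 NAND x1))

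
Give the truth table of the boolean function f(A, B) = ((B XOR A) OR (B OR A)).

A | B | Output
--------------
0 | 0 | 0
0 | 1 | 1
1 | 0 | 1
1 | 1 | 1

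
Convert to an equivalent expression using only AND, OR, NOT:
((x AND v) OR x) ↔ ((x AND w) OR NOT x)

(((x AND v) OR x) AND ((x AND w) OR NOT x)) OR (NOT ((x AND v) OR x) AND NOT ((x AND w) OR NOT x))
(Biconditional = both true or both false)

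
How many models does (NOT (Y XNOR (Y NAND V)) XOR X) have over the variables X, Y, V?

Satisfying assignments: (0,0,0), (0,0,1), (0,1,1), (1,1,0)
Count: 4 out of 8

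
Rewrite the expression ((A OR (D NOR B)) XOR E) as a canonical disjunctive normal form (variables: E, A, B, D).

(NOT E AND NOT A AND NOT B AND NOT D) OR (NOT E AND A AND NOT B AND NOT D) OR (NOT E AND A AND NOT B AND D) OR (NOT E AND A AND B AND NOT D) OR (NOT E AND A AND B AND D) OR (E AND NOT A AND NOT B AND D) OR (E AND NOT A AND B AND NOT D) OR (E AND NOT A AND B AND D)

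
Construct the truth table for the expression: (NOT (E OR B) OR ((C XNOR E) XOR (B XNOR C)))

B | C | E | Output
------------------
0 | 0 | 0 | 1
0 | 0 | 1 | 1
0 | 1 | 0 | 1
0 | 1 | 1 | 1
1 | 0 | 0 | 1
1 | 0 | 1 | 0
1 | 1 | 0 | 1
1 | 1 | 1 | 0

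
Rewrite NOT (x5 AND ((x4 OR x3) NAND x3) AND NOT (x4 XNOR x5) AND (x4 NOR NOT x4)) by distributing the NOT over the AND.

NOT x5 OR NOT ((x4 OR x3) NAND x3) OR (x4 XNOR x5) OR NOT (x4 NOR NOT x4)
De Morgan's: NOT(AND of terms) = OR of negations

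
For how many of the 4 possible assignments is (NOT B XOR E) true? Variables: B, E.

Satisfying assignments: (0,0), (1,1)
Count: 2 out of 4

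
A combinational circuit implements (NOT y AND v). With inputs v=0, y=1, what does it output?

Substituting: (NOT 1 AND 0)
= 0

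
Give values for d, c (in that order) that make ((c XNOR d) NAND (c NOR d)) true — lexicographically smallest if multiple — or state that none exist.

d=0, c=1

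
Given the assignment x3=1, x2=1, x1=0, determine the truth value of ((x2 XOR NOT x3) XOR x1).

Substituting: ((1 XOR NOT 1) XOR 0)
= 1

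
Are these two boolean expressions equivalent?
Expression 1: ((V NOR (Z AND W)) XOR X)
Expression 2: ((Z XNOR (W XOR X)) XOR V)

No. Counterexample: with V=0, Z=0, X=0, W=1, Expression 1 = 1 but Expression 2 = 0.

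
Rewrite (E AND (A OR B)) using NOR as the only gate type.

((E NOR E) NOR (((A NOR B) NOR (A NOR B)) NOR ((A NOR B) NOR (A NOR B))))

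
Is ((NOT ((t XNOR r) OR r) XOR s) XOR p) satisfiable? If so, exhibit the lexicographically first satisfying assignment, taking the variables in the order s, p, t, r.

s=0, p=0, t=1, r=0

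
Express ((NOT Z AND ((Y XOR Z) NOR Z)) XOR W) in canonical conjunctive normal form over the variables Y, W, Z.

(Y OR W OR NOT Z) AND (Y OR NOT W OR Z) AND (NOT Y OR W OR Z) AND (NOT Y OR W OR NOT Z)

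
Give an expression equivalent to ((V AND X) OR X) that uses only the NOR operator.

((((V NOR V) NOR (X NOR X)) NOR X) NOR (((V NOR V) NOR (X NOR X)) NOR X))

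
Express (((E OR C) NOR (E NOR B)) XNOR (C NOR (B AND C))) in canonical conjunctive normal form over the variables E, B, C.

(E OR B OR C) AND (NOT E OR B OR C) AND (NOT E OR NOT B OR C)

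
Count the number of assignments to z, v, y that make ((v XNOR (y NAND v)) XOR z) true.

Satisfying assignments: (0,1,0), (1,0,0), (1,0,1), (1,1,1)
Count: 4 out of 8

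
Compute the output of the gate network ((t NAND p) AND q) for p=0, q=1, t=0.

Substituting: ((0 NAND 0) AND 1)
= 1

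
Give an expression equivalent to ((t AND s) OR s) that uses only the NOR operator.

((((t NOR t) NOR (s NOR s)) NOR s) NOR (((t NOR t) NOR (s NOR s)) NOR s))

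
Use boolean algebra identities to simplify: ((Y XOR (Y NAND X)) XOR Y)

By XOR self-cancellation ((E XOR v) XOR v = E):
= (Y NAND X)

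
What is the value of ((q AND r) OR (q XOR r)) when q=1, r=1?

Substituting: ((1 AND 1) OR (1 XOR 1))
= 1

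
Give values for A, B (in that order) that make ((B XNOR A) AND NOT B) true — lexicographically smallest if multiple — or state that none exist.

A=0, B=0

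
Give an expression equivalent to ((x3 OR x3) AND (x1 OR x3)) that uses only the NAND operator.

((((x3 NAND x3) NAND (x3 NAND x3)) NAND ((x1 NAND x1) NAND (x3 NAND x3))) NAND (((x3 NAND x3) NAND (x3 NAND x3)) NAND ((x1 NAND x1) NAND (x3 NAND x3))))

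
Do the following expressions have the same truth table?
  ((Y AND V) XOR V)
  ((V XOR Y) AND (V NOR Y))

No. Counterexample: with V=1, Y=0, Expression 1 = 1 but Expression 2 = 0.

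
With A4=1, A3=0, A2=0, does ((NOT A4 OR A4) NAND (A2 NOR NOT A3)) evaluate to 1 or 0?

Substituting: ((NOT 1 OR 1) NAND (0 NOR NOT 0))
= 1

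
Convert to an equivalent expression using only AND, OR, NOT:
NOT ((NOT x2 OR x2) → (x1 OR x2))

(NOT x2 OR x2) AND NOT (x1 OR x2)
(Negated implication: NOT(A → B) = A AND NOT B)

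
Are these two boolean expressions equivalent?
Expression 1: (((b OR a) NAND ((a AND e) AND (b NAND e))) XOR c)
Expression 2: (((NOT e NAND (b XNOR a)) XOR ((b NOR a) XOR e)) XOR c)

No. Counterexample: with a=0, e=1, c=0, b=1, Expression 1 = 1 but Expression 2 = 0.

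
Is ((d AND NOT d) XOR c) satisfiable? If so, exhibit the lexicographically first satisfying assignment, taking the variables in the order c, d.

c=1, d=0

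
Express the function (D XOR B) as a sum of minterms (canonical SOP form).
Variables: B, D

Σm(1, 2) = (NOT B AND D) OR (B AND NOT D)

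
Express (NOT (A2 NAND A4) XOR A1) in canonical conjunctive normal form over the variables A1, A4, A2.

(A1 OR A4 OR A2) AND (A1 OR A4 OR NOT A2) AND (A1 OR NOT A4 OR A2) AND (NOT A1 OR NOT A4 OR NOT A2)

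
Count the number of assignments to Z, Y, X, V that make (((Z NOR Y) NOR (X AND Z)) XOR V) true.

Satisfying assignments: (0,0,0,1), (0,0,1,1), (0,1,0,0), (0,1,1,0), (1,0,0,0), (1,0,1,1), (1,1,0,0), (1,1,1,1)
Count: 8 out of 16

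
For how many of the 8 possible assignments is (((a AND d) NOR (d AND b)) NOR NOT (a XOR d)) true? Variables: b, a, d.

Satisfying assignments: (1,0,1)
Count: 1 out of 8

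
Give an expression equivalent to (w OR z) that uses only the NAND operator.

((w NAND w) NAND (z NAND z))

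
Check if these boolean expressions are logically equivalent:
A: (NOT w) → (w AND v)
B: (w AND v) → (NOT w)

No, Converse is not equivalent to original (counterexample: v=0, w=0)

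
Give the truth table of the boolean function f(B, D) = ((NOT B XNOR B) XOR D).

B | D | Output
--------------
0 | 0 | 0
0 | 1 | 1
1 | 0 | 0
1 | 1 | 1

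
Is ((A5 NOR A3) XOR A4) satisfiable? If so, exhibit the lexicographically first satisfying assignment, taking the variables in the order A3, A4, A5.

A3=0, A4=0, A5=0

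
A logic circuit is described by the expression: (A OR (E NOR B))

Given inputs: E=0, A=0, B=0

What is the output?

Substituting: (0 OR (0 NOR 0))
= 1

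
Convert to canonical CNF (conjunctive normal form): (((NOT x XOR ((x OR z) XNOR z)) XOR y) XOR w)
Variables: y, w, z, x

(y OR w OR z OR x) AND (y OR w OR z OR NOT x) AND (y OR w OR NOT z OR x) AND (y OR NOT w OR NOT z OR NOT x) AND (NOT y OR w OR NOT z OR NOT x) AND (NOT y OR NOT w OR z OR x) AND (NOT y OR NOT w OR z OR NOT x) AND (NOT y OR NOT w OR NOT z OR x)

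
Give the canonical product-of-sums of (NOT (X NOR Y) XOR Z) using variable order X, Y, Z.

ΠM(0, 3, 5, 7) = (X OR Y OR Z) AND (X OR NOT Y OR NOT Z) AND (NOT X OR Y OR NOT Z) AND (NOT X OR NOT Y OR NOT Z)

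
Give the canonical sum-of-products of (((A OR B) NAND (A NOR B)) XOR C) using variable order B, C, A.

Σm(0, 1, 4, 5) = (NOT B AND NOT C AND NOT A) OR (NOT B AND NOT C AND A) OR (B AND NOT C AND NOT A) OR (B AND NOT C AND A)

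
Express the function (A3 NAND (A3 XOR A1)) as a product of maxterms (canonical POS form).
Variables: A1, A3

ΠM(1) = (A1 OR NOT A3)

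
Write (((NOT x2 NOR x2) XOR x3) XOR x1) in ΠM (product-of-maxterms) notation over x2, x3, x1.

ΠM(0, 3, 4, 7) = (x2 OR x3 OR x1) AND (x2 OR NOT x3 OR NOT x1) AND (NOT x2 OR x3 OR x1) AND (NOT x2 OR NOT x3 OR NOT x1)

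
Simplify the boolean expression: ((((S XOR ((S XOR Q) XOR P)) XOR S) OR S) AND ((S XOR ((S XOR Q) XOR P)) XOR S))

By absorption (E AND (E OR v) = E) then XOR self-cancellation ((E XOR v) XOR v = E):
= ((S XOR Q) XOR P)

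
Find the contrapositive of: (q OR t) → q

Contrapositive: NOT q → NOT (q OR t)
Note: A statement and its contrapositive are logically equivalent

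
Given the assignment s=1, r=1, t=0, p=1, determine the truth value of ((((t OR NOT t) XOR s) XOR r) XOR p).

Substituting: ((((0 OR NOT 0) XOR 1) XOR 1) XOR 1)
= 0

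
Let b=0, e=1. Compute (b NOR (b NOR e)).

Substituting: (0 NOR (0 NOR 1))
= 1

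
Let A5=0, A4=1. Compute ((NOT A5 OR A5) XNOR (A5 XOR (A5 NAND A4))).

Substituting: ((NOT 0 OR 0) XNOR (0 XOR (0 NAND 1)))
= 1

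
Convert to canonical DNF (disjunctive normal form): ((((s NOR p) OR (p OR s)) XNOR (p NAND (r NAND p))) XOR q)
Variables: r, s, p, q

(NOT r AND NOT s AND NOT p AND NOT q) OR (NOT r AND NOT s AND p AND q) OR (NOT r AND s AND NOT p AND NOT q) OR (NOT r AND s AND p AND q) OR (r AND NOT s AND NOT p AND NOT q) OR (r AND NOT s AND p AND NOT q) OR (r AND s AND NOT p AND NOT q) OR (r AND s AND p AND NOT q)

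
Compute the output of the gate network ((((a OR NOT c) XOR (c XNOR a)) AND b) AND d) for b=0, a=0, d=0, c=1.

Substituting: ((((0 OR NOT 1) XOR (1 XNOR 0)) AND 0) AND 0)
= 0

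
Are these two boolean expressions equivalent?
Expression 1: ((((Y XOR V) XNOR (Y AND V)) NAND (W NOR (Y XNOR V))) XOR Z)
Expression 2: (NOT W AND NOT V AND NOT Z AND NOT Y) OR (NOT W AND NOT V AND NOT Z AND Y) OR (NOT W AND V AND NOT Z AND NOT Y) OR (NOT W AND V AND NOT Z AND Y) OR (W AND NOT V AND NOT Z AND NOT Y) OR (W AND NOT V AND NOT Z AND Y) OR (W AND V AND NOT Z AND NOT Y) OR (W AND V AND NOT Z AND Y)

Yes, they are equivalent — the two output columns agree on all 16 assignments:
W | V | Z | Y | Expression 1 | Expression 2
-------------------------------------------
0 | 0 | 0 | 0 | 1 | 1
0 | 0 | 0 | 1 | 1 | 1
0 | 0 | 1 | 0 | 0 | 0
0 | 0 | 1 | 1 | 0 | 0
0 | 1 | 0 | 0 | 1 | 1
0 | 1 | 0 | 1 | 1 | 1
0 | 1 | 1 | 0 | 0 | 0
0 | 1 | 1 | 1 | 0 | 0
1 | 0 | 0 | 0 | 1 | 1
1 | 0 | 0 | 1 | 1 | 1
1 | 0 | 1 | 0 | 0 | 0
1 | 0 | 1 | 1 | 0 | 0
1 | 1 | 0 | 0 | 1 | 1
1 | 1 | 0 | 1 | 1 | 1
1 | 1 | 1 | 0 | 0 | 0
1 | 1 | 1 | 1 | 0 | 0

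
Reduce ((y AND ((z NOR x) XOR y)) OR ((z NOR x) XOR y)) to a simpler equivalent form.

By absorption (E OR (E AND v) = E):
= ((z NOR x) XOR y)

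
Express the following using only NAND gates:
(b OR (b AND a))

((b NAND b) NAND (((b NAND a) NAND (b NAND a)) NAND ((b NAND a) NAND (b NAND a))))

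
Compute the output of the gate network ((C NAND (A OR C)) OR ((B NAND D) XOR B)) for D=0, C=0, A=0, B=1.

Substituting: ((0 NAND (0 OR 0)) OR ((1 NAND 0) XOR 1))
= 1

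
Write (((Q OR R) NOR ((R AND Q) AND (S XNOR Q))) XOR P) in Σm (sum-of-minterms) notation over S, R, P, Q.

Σm(0, 3, 6, 7, 8, 11, 14, 15) = (NOT S AND NOT R AND NOT P AND NOT Q) OR (NOT S AND NOT R AND P AND Q) OR (NOT S AND R AND P AND NOT Q) OR (NOT S AND R AND P AND Q) OR (S AND NOT R AND NOT P AND NOT Q) OR (S AND NOT R AND P AND Q) OR (S AND R AND P AND NOT Q) OR (S AND R AND P AND Q)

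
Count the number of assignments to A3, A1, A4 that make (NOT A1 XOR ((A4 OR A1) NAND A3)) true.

Satisfying assignments: (0,1,0), (0,1,1), (1,0,1)
Count: 3 out of 8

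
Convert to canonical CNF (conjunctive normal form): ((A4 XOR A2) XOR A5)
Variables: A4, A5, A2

(A4 OR A5 OR A2) AND (A4 OR NOT A5 OR NOT A2) AND (NOT A4 OR A5 OR NOT A2) AND (NOT A4 OR NOT A5 OR A2)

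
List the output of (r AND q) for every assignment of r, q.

r | q | Output
--------------
0 | 0 | 0
0 | 1 | 0
1 | 0 | 0
1 | 1 | 1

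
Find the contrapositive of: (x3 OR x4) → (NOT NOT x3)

Contrapositive: NOT x3 → NOT (x3 OR x4)
Note: A statement and its contrapositive are logically equivalent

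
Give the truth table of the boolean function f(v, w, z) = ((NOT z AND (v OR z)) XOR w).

v | w | z | Output
------------------
0 | 0 | 0 | 0
0 | 0 | 1 | 0
0 | 1 | 0 | 1
0 | 1 | 1 | 1
1 | 0 | 0 | 1
1 | 0 | 1 | 0
1 | 1 | 0 | 0
1 | 1 | 1 | 1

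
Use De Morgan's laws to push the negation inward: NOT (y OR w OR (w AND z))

NOT y AND NOT w AND NOT (w AND z)
De Morgan's: NOT(OR of terms) = AND of negations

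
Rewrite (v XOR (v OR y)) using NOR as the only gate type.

((((v NOR ((v NOR y) NOR (v NOR y))) NOR (v NOR ((v NOR y) NOR (v NOR y)))) NOR ((v NOR ((v NOR y) NOR (v NOR y))) NOR (v NOR ((v NOR y) NOR (v NOR y))))) NOR ((((v NOR v) NOR (((v NOR y) NOR (v NOR y)) NOR ((v NOR y) NOR (v NOR y)))) NOR ((v NOR v) NOR (((v NOR y) NOR (v NOR y)) NOR ((v NOR y) NOR (v NOR y))))) NOR (((v NOR v) NOR (((v NOR y) NOR (v NOR y)) NOR ((v NOR y) NOR (v NOR y)))) NOR ((v NOR v) NOR (((v NOR y) NOR (v NOR y)) NOR ((v NOR y) NOR (v NOR y)))))))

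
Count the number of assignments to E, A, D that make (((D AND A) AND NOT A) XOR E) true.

Satisfying assignments: (1,0,0), (1,0,1), (1,1,0), (1,1,1)
Count: 4 out of 8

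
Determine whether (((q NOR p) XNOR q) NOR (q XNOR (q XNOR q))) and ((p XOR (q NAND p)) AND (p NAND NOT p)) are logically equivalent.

No. Counterexample: with q=1, p=0, Expression 1 = 0 but Expression 2 = 1.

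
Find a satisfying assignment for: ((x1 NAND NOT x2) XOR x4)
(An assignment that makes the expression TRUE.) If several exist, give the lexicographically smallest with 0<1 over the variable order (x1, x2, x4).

x1=0, x2=0, x4=0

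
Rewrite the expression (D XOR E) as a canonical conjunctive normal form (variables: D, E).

(D OR E) AND (NOT D OR NOT E)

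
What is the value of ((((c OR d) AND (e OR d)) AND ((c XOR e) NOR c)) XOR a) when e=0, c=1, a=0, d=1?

Substituting: ((((1 OR 1) AND (0 OR 1)) AND ((1 XOR 0) NOR 1)) XOR 0)
= 0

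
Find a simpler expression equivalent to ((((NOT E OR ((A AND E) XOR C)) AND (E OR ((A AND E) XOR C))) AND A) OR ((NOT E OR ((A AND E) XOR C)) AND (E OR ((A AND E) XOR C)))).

By absorption (E OR (E AND v) = E) then distribution ((E OR v) AND (E OR NOT v) = E):
= ((A AND E) XOR C)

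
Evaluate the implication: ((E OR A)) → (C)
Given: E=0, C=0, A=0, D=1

Antecedent ((E OR A)) = 0; consequent (C) = 0.
0 → 0 = 1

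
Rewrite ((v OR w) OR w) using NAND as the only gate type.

((((v NAND v) NAND (w NAND w)) NAND ((v NAND v) NAND (w NAND w))) NAND (w NAND w))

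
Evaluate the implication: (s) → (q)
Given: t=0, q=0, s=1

Antecedent (s) = 1; consequent (q) = 0.
1 → 0 = 0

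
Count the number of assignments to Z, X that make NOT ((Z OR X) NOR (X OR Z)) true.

Satisfying assignments: (0,1), (1,0), (1,1)
Count: 3 out of 4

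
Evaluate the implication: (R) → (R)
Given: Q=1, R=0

Antecedent (R) = 0; consequent (R) = 0.
0 → 0 = 1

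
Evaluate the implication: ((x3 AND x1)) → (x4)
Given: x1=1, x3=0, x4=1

Antecedent ((x3 AND x1)) = 0; consequent (x4) = 1.
0 → 1 = 1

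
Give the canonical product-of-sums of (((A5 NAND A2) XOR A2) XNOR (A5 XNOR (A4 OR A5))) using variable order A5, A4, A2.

ΠM(1, 2) = (A5 OR A4 OR NOT A2) AND (A5 OR NOT A4 OR A2)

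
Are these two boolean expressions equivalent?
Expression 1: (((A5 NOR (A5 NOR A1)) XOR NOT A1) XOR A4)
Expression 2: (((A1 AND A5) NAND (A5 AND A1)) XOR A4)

Yes, they are equivalent — the two output columns agree on all 8 assignments:
A1 | A5 | A4 | Expression 1 | Expression 2
------------------------------------------
0 | 0 | 0 | 1 | 1
0 | 0 | 1 | 0 | 0
0 | 1 | 0 | 1 | 1
0 | 1 | 1 | 0 | 0
1 | 0 | 0 | 1 | 1
1 | 0 | 1 | 0 | 0
1 | 1 | 0 | 0 | 0
1 | 1 | 1 | 1 | 1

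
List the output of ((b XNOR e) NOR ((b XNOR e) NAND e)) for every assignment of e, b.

e | b | Output
--------------
0 | 0 | 0
0 | 1 | 0
1 | 0 | 0
1 | 1 | 0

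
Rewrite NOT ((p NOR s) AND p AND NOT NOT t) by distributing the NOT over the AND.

NOT (p NOR s) OR NOT p OR NOT t
De Morgan's: NOT(AND of terms) = OR of negations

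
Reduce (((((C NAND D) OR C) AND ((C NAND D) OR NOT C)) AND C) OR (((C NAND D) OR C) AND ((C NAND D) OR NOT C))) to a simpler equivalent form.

By absorption (E OR (E AND v) = E) then distribution ((E OR v) AND (E OR NOT v) = E):
= (C NAND D)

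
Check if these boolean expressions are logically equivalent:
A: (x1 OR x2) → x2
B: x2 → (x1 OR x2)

No, Converse is not equivalent to original (counterexample: x1=1, x2=0)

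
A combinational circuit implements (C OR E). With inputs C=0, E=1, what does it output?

Substituting: (0 OR 1)
= 1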